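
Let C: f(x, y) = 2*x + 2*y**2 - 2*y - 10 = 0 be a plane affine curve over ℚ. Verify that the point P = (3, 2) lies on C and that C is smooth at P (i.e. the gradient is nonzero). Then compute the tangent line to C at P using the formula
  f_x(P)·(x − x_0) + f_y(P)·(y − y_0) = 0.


Tangent line at P: 2*x + 6*y - 18 = 0.

Step 1: f(3, 2) = 0, so P lies on C.
Step 2: partial derivatives
  f_x(x, y) = 2, f_y(x, y) = 4*y - 2.
  f_x(P) = 2, f_y(P) = 6 (gradient nonzero, so P is smooth).
Step 3: tangent line at P: 2·(x − 3) + 6·(y − 2) = 0.
Expanding: 2*x + 6*y - 18 = 0.


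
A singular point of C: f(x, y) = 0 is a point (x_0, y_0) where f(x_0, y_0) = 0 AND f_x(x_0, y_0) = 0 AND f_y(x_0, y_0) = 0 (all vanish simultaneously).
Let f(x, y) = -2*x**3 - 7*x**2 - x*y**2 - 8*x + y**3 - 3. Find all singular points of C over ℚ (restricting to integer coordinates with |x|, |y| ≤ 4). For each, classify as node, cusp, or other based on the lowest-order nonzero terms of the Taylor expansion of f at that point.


Singular points: {(-1, 0)}; classification: node.

Compute partial derivatives:
  f_x = -6*x**2 - 14*x - y**2 - 8.
  f_y = -2*x*y + 3*y**2.
Scan x_0 ∈ {−4, ..., 4}. For each x_0, f_y(x_0, y) is a polynomial in y; find its integer roots y ∈ {−4, ..., 4}, then test f_x and f at those candidates.
  x = -4: f_y(-4, y) = 3*y**2 + 8*y; vanishes at y ∈ {0}. (-4, 0): f_x = -48 ≠ 0.
  x = -3: f_y(-3, y) = 3*y**2 + 6*y; vanishes at y ∈ {-2, 0}. (-3, -2): f_x = -24 ≠ 0; (-3, 0): f_x = -20 ≠ 0.
  x = -2: f_y(-2, y) = 3*y**2 + 4*y; vanishes at y ∈ {0}. (-2, 0): f_x = -4 ≠ 0.
  x = -1: f_y(-1, y) = 3*y**2 + 2*y; vanishes at y ∈ {0}. (-1, 0): f_x = 0, f = 0 — SINGULAR.
  x = 0: f_y(0, y) = 3*y**2; vanishes at y ∈ {0}. (0, 0): f_x = -8 ≠ 0.
  x = 1: f_y(1, y) = 3*y**2 - 2*y; vanishes at y ∈ {0}. (1, 0): f_x = -28 ≠ 0.
  x = 2: f_y(2, y) = 3*y**2 - 4*y; vanishes at y ∈ {0}. (2, 0): f_x = -60 ≠ 0.
  x = 3: f_y(3, y) = 3*y**2 - 6*y; vanishes at y ∈ {0, 2}. (3, 0): f_x = -104 ≠ 0; (3, 2): f_x = -108 ≠ 0.
  x = 4: f_y(4, y) = 3*y**2 - 8*y; vanishes at y ∈ {0}. (4, 0): f_x = -160 ≠ 0.
Only singular point on the grid: (-1, 0).
Classify: substitute x = -1 + u, y = 0 + v and expand: f = -2*u**3 - u**2 - u*v**2 + v**3 + v**2.
No constant or linear terms (consistent with a singular point). Quadratic part: -u**2 + v**2. Cubic part: -2*u**3 - u*v**2 + v**3.
The quadratic part v**2 - u**2 = (v − u)(v + u) splits into two distinct linear factors, so there are two distinct tangent lines y − 0 = ±(x − -1) — this is a node (ordinary double point).
Classification: node.


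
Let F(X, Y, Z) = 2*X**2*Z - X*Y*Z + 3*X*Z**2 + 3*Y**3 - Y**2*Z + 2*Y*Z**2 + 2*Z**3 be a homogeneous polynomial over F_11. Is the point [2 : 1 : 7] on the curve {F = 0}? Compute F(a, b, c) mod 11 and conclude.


F(2,1,7) ≡ 5 (mod 11); P is NOT on the curve.

Evaluate F(2, 1, 7) term-by-term (mod 11).
  2*X**2*Z ↦ 2·4·1·7 = 56
  -X*Y*Z ↦ -1·2·1·7 = -14
  3*X*Z**2 ↦ 3·2·1·49 = 294
  3*Y**3 ↦ 3·1·1·1 = 3
  -Y**2*Z ↦ -1·1·1·7 = -7
  2*Y*Z**2 ↦ 2·1·1·49 = 98
  2*Z**3 ↦ 2·1·1·343 = 686
Sum: F(2, 1, 7) = (56) + (-14) + (294) + (3) + (-7) + (98) + (686) = 1116.
Reducing mod 11: 1116 ≡ 5 (mod 11).
Since F(a, b, c) ≡ 5 ≠ 0 (mod 11), P does NOT lie on the curve.


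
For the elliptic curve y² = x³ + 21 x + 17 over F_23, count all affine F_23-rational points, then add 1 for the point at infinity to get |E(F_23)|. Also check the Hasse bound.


Affine points = {(1, 4), (1, 19), (4, 2), (4, 21), (7, 1), (7, 22), (10, 10), (10, 13), (13, 7), (13, 16), (15, 2), (15, 21), (21, 6), (21, 17), (22, 8), (22, 15)}; affine count = 16; |E(F_23)| = 17.

Discriminant check: Δ ∝ 4a³ + 27b² = 4·21³ + 27·17² = 4·9261 + 27·289 ≡ 20 (mod 23). Nonzero ⇒ E is nonsingular.
For each x ∈ F_23, compute rhs = x³ + 21·x + 17 mod 23, then count y ∈ F_23 with y² ≡ rhs.
  x = 0: rhs = 17, matching y values: none (0 points).
  x = 1: rhs = 16, matching y values: 4, 19 (2 points).
  x = 2: rhs = 21, matching y values: none (0 points).
  x = 3: rhs = 15, matching y values: none (0 points).
  x = 4: rhs = 4, matching y values: 2, 21 (2 points).
  x = 5: rhs = 17, matching y values: none (0 points).
  x = 6: rhs = 14, matching y values: none (0 points).
  x = 7: rhs = 1, matching y values: 1, 22 (2 points).
  x = 8: rhs = 7, matching y values: none (0 points).
  x = 9: rhs = 15, matching y values: none (0 points).
  x = 10: rhs = 8, matching y values: 10, 13 (2 points).
  x = 11: rhs = 15, matching y values: none (0 points).
  x = 12: rhs = 19, matching y values: none (0 points).
  x = 13: rhs = 3, matching y values: 7, 16 (2 points).
  x = 14: rhs = 19, matching y values: none (0 points).
  x = 15: rhs = 4, matching y values: 2, 21 (2 points).
  x = 16: rhs = 10, matching y values: none (0 points).
  x = 17: rhs = 20, matching y values: none (0 points).
  x = 18: rhs = 17, matching y values: none (0 points).
  x = 19: rhs = 7, matching y values: none (0 points).
  x = 20: rhs = 19, matching y values: none (0 points).
  x = 21: rhs = 13, matching y values: 6, 17 (2 points).
  x = 22: rhs = 18, matching y values: 8, 15 (2 points).
Total affine count: 16.
Full point count |E(F_23)| = 16 + 1 = 17.
Hasse bound: |17 − (23+1)| = |-7| = 7 ≤ 2√23 ≈ 9.5917 ✓.


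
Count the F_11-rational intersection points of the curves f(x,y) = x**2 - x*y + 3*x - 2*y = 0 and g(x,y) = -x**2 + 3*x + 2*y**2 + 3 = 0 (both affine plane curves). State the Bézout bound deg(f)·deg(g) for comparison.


Common zeros: {(1, 5)}; count = 1; Bézout bound = 4.

deg(f) = 2, deg(g) = 2, so Bézout bound = 4.
Scan x ∈ F_11. For each x, list the y ∈ F_11 with f(x, y) ≡ 0 and those with g(x, y) ≡ 0 (mod 11); the common zeros in that column are the intersection.
  x = 0: f ≡ 0 at y ∈ {0}; g ≡ 0 at y ∈ {2, 9}; common: ∅.
  x = 1: f ≡ 0 at y ∈ {5}; g ≡ 0 at y ∈ {5, 6}; common: {5}.
  x = 2: f ≡ 0 at y ∈ {8}; g ≡ 0 at y ∈ {5, 6}; common: ∅.
  x = 3: f ≡ 0 at y ∈ {8}; g ≡ 0 at y ∈ {2, 9}; common: ∅.
  x = 4: f ≡ 0 at y ∈ {1}; g ≡ 0 at y ∈ ∅; common: ∅.
  x = 5: f ≡ 0 at y ∈ {1}; g ≡ 0 at y ∈ {3, 8}; common: ∅.
  x = 6: f ≡ 0 at y ∈ {4}; g ≡ 0 at y ∈ ∅; common: ∅.
  x = 7: f ≡ 0 at y ∈ {9}; g ≡ 0 at y ∈ ∅; common: ∅.
  x = 8: f ≡ 0 at y ∈ {0}; g ≡ 0 at y ∈ ∅; common: ∅.
  x = 9: f ≡ 0 at y ∈ ∅; g ≡ 0 at y ∈ {3, 8}; common: ∅.
  x = 10: f ≡ 0 at y ∈ {9}; g ≡ 0 at y ∈ ∅; common: ∅.
Collecting: common zeros = {(1, 5)}, so the count is 1.
Comparison with the Bézout bound: 1 ≤ 4 = deg(f)·deg(g), as expected for curves with no common component (the affine F_11-count falls short of the bound because intersections may lie at infinity, over extension fields, or carry multiplicity).


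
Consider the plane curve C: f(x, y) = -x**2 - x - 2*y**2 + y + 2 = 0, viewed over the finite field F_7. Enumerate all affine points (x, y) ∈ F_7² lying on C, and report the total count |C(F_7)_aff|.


Affine F_7-points: {(1, 0), (1, 4), (2, 5), (2, 6), (4, 5), (4, 6), (5, 0), (5, 4)}; count = 8.

For each of the 49 pairs (x, y) ∈ F_7², evaluate f(x, y) mod 7. Record the zeros.
  x = 0: [0↦2, 1↦1, 2↦3, 3↦1, 4↦2, 5↦6, 6↦6]  zeros at y ∈ ∅
  x = 1: [0↦0, 1↦6, 2↦1, 3↦6, 4↦0, 5↦4, 6↦4]  zeros at y ∈ {0, 4}
  x = 2: [0↦3, 1↦2, 2↦4, 3↦2, 4↦3, 5↦0, 6↦0]  zeros at y ∈ {5, 6}
  x = 3: [0↦4, 1↦3, 2↦5, 3↦3, 4↦4, 5↦1, 6↦1]  zeros at y ∈ ∅
  x = 4: [0↦3, 1↦2, 2↦4, 3↦2, 4↦3, 5↦0, 6↦0]  zeros at y ∈ {5, 6}
  x = 5: [0↦0, 1↦6, 2↦1, 3↦6, 4↦0, 5↦4, 6↦4]  zeros at y ∈ {0, 4}
  x = 6: [0↦2, 1↦1, 2↦3, 3↦1, 4↦2, 5↦6, 6↦6]  zeros at y ∈ ∅
Collecting zeros: affine points = {(1, 0), (1, 4), (2, 5), (2, 6), (4, 5), (4, 6), (5, 0), (5, 4)}.
Total count |C(F_7)_aff| = 8.


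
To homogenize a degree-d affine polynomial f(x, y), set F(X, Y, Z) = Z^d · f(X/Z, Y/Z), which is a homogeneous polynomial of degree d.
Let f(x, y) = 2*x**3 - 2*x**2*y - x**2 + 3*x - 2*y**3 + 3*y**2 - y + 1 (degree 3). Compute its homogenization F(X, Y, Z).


F(X, Y, Z) = 2*X**3 - 2*X**2*Y - X**2*Z + 3*X*Z**2 - 2*Y**3 + 3*Y**2*Z - Y*Z**2 + Z**3

deg(f) = 3.
Substitute x = X/Z, y = Y/Z into f, then multiply by Z^3.
  monomial 2·x^3·y^0 ↦ 2·X^3·Y^0·Z^0.
  monomial -2·x^2·y^1 ↦ -2·X^2·Y^1·Z^0.
  monomial -1·x^2·y^0 ↦ -1·X^2·Y^0·Z^1.
  monomial 3·x^1·y^0 ↦ 3·X^1·Y^0·Z^2.
  monomial -2·x^0·y^3 ↦ -2·X^0·Y^3·Z^0.
  monomial 3·x^0·y^2 ↦ 3·X^0·Y^2·Z^1.
  monomial -1·x^0·y^1 ↦ -1·X^0·Y^1·Z^2.
  monomial 1·x^0·y^0 ↦ 1·X^0·Y^0·Z^3.
Collecting: F(X, Y, Z) = 2*X**3 - 2*X**2*Y - X**2*Z + 3*X*Z**2 - 2*Y**3 + 3*Y**2*Z - Y*Z**2 + Z**3.


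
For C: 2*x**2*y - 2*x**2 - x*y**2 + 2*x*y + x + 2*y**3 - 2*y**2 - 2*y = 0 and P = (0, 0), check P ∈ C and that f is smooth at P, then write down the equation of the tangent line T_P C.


Tangent line at P: x - 2*y = 0.

Step 1: f(0, 0) = 0, so P lies on C.
Step 2: partial derivatives
  f_x(x, y) = 4*x*y - 4*x - y**2 + 2*y + 1, f_y(x, y) = 2*x**2 - 2*x*y + 2*x + 6*y**2 - 4*y - 2.
  f_x(P) = 1, f_y(P) = -2 (gradient nonzero, so P is smooth).
Step 3: tangent line at P: 1·(x − 0) + -2·(y − 0) = 0.
Expanding: x - 2*y = 0.


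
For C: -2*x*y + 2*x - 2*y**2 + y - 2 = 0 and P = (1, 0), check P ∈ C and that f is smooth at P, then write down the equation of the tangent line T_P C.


Tangent line at P: 2*x - y - 2 = 0.

Step 1: f(1, 0) = 0, so P lies on C.
Step 2: partial derivatives
  f_x(x, y) = 2 - 2*y, f_y(x, y) = -2*x - 4*y + 1.
  f_x(P) = 2, f_y(P) = -1 (gradient nonzero, so P is smooth).
Step 3: tangent line at P: 2·(x − 1) + -1·(y − 0) = 0.
Expanding: 2*x - y - 2 = 0.


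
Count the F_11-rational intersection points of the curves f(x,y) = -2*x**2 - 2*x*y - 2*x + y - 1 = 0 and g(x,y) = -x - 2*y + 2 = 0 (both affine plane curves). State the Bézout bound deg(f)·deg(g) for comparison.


Common zeros: {(0, 1), (1, 6)}; count = 2; Bézout bound = 2.

deg(f) = 2, deg(g) = 1, so Bézout bound = 2.
Scan x ∈ F_11. For each x, list the y ∈ F_11 with f(x, y) ≡ 0 and those with g(x, y) ≡ 0 (mod 11); the common zeros in that column are the intersection.
  x = 0: f ≡ 0 at y ∈ {1}; g ≡ 0 at y ∈ {1}; common: {1}.
  x = 1: f ≡ 0 at y ∈ {6}; g ≡ 0 at y ∈ {6}; common: {6}.
  x = 2: f ≡ 0 at y ∈ {3}; g ≡ 0 at y ∈ {0}; common: ∅.
  x = 3: f ≡ 0 at y ∈ {6}; g ≡ 0 at y ∈ {5}; common: ∅.
  x = 4: f ≡ 0 at y ∈ {2}; g ≡ 0 at y ∈ {10}; common: ∅.
  x = 5: f ≡ 0 at y ∈ {3}; g ≡ 0 at y ∈ {4}; common: ∅.
  x = 6: f ≡ 0 at y ∈ ∅; g ≡ 0 at y ∈ {9}; common: ∅.
  x = 7: f ≡ 0 at y ∈ {4}; g ≡ 0 at y ∈ {3}; common: ∅.
  x = 8: f ≡ 0 at y ∈ {5}; g ≡ 0 at y ∈ {8}; common: ∅.
  x = 9: f ≡ 0 at y ∈ {1}; g ≡ 0 at y ∈ {2}; common: ∅.
  x = 10: f ≡ 0 at y ∈ {4}; g ≡ 0 at y ∈ {7}; common: ∅.
Collecting: common zeros = {(0, 1), (1, 6)}, so the count is 2.
Comparison with the Bézout bound: 2 ≤ 2 = deg(f)·deg(g), as expected for curves with no common component (the bound is attained).


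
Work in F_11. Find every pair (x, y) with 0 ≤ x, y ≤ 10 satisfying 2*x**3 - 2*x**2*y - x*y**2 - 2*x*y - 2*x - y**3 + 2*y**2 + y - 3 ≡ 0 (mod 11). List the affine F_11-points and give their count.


Affine F_11-points: {(0, 9), (2, 4), (3, 5), (3, 8), (4, 5), (5, 2), (7, 3), (8, 3), (9, 5), (10, 1), (10, 3), (10, 10)}; count = 12.

For each of the 121 pairs (x, y) ∈ F_11², evaluate f(x, y) mod 11. Record the zeros.
  x = 0: [0↦8, 1↦10, 2↦10, 3↦2, 4↦2, 5↦4, 6↦2, 7↦1, 8↦6, 9↦0, 10↦10]  zeros at y ∈ {9}
  x = 1: [0↦8, 1↦5, 2↦9, 3↦3, 4↦3, 5↦3, 6↦8, 7↦1, 8↦9, 9↦4, 10↦2]  zeros at y ∈ ∅
  x = 2: [0↦9, 1↦8, 2↦1, 3↦4, 4↦0, 5↦5, 6↦2, 7↦7, 8↦3, 9↦6, 10↦10]  zeros at y ∈ {4}
  x = 3: [0↦1, 1↦9, 2↦9, 3↦6, 4↦5, 5↦0, 6↦7, 7↦9, 8↦0, 9↦7, 10↦2]  zeros at y ∈ {5, 8}
  x = 4: [0↦7, 1↦9, 2↦1, 3↦10, 4↦8, 5↦0, 6↦2, 7↦8, 8↦1, 9↦8, 10↦1]  zeros at y ∈ {5}
  x = 5: [0↦6, 1↦9, 2↦0, 3↦6, 4↦10, 5↦6, 6↦10, 7↦5, 8↦7, 9↦10, 10↦8]  zeros at y ∈ {2}
  x = 6: [0↦10, 1↦10, 2↦7, 3↦6, 4↦1, 5↦8, 6↦10, 7↦1, 8↦8, 9↦3, 10↦2]  zeros at y ∈ ∅
  x = 7: [0↦9, 1↦2, 2↦1, 3↦0, 4↦4, 5↦7, 6↦3, 7↦8, 8↦5, 9↦10, 10↦6]  zeros at y ∈ {3}
  x = 8: [0↦4, 1↦8, 2↦5, 3↦0, 4↦9, 5↦4, 6↦1, 7↦5, 8↦10, 9↦10, 10↦10]  zeros at y ∈ {3}
  x = 9: [0↦7, 1↦7, 2↦9, 3↦7, 4↦6, 5↦0, 6↦5, 7↦4, 8↦2, 9↦4, 10↦4]  zeros at y ∈ {5}
  x = 10: [0↦8, 1↦0, 2↦3, 3↦0, 4↦7, 5↦7, 6↦5, 7↦6, 8↦4, 9↦4, 10↦0]  zeros at y ∈ {1, 3, 10}
Collecting zeros: affine points = {(0, 9), (2, 4), (3, 5), (3, 8), (4, 5), (5, 2), (7, 3), (8, 3), (9, 5), (10, 1), (10, 3), (10, 10)}.
Total count |C(F_11)_aff| = 12.


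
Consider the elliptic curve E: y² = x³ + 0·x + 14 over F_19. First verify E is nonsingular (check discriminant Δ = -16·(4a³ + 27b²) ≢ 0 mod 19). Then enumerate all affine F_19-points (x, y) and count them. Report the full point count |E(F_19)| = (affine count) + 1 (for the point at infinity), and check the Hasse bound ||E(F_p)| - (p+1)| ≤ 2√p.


Affine points = {(5, 5), (5, 14), (10, 8), (10, 11), (13, 8), (13, 11), (15, 8), (15, 11), (16, 5), (16, 14), (17, 5), (17, 14)}; affine count = 12; |E(F_19)| = 13.

Discriminant check: Δ ∝ 4a³ + 27b² = 4·0³ + 27·14² = 4·0 + 27·196 ≡ 10 (mod 19). Nonzero ⇒ E is nonsingular.
For each x ∈ F_19, compute rhs = x³ + 0·x + 14 mod 19, then count y ∈ F_19 with y² ≡ rhs.
  x = 0: rhs = 14, matching y values: none (0 points).
  x = 1: rhs = 15, matching y values: none (0 points).
  x = 2: rhs = 3, matching y values: none (0 points).
  x = 3: rhs = 3, matching y values: none (0 points).
  x = 4: rhs = 2, matching y values: none (0 points).
  x = 5: rhs = 6, matching y values: 5, 14 (2 points).
  x = 6: rhs = 2, matching y values: none (0 points).
  x = 7: rhs = 15, matching y values: none (0 points).
  x = 8: rhs = 13, matching y values: none (0 points).
  x = 9: rhs = 2, matching y values: none (0 points).
  x = 10: rhs = 7, matching y values: 8, 11 (2 points).
  x = 11: rhs = 15, matching y values: none (0 points).
  x = 12: rhs = 13, matching y values: none (0 points).
  x = 13: rhs = 7, matching y values: 8, 11 (2 points).
  x = 14: rhs = 3, matching y values: none (0 points).
  x = 15: rhs = 7, matching y values: 8, 11 (2 points).
  x = 16: rhs = 6, matching y values: 5, 14 (2 points).
  x = 17: rhs = 6, matching y values: 5, 14 (2 points).
  x = 18: rhs = 13, matching y values: none (0 points).
Total affine count: 12.
Full point count |E(F_19)| = 12 + 1 = 13.
Hasse bound: |13 − (19+1)| = |-7| = 7 ≤ 2√19 ≈ 8.7178 ✓.


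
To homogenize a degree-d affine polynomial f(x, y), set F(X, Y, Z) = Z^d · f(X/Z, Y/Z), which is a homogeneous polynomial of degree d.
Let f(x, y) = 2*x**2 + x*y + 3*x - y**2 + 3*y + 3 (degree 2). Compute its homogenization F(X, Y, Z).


F(X, Y, Z) = 2*X**2 + X*Y + 3*X*Z - Y**2 + 3*Y*Z + 3*Z**2

deg(f) = 2.
Substitute x = X/Z, y = Y/Z into f, then multiply by Z^2.
  monomial 2·x^2·y^0 ↦ 2·X^2·Y^0·Z^0.
  monomial 1·x^1·y^1 ↦ 1·X^1·Y^1·Z^0.
  monomial 3·x^1·y^0 ↦ 3·X^1·Y^0·Z^1.
  monomial -1·x^0·y^2 ↦ -1·X^0·Y^2·Z^0.
  monomial 3·x^0·y^1 ↦ 3·X^0·Y^1·Z^1.
  monomial 3·x^0·y^0 ↦ 3·X^0·Y^0·Z^2.
Collecting: F(X, Y, Z) = 2*X**2 + X*Y + 3*X*Z - Y**2 + 3*Y*Z + 3*Z**2.


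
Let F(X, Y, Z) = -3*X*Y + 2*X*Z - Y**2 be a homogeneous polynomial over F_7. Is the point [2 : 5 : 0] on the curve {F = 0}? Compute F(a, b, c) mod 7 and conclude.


F(2,5,0) ≡ 1 (mod 7); P is NOT on the curve.

Evaluate F(2, 5, 0) term-by-term (mod 7).
  -3*X*Y ↦ -3·2·5·1 = -30
  2*X*Z ↦ 2·2·1·0 = 0
  -Y**2 ↦ -1·1·25·1 = -25
Sum: F(2, 5, 0) = (-30) + (0) + (-25) = -55.
Reducing mod 7: -55 ≡ 1 (mod 7).
Since F(a, b, c) ≡ 1 ≠ 0 (mod 7), P does NOT lie on the curve.


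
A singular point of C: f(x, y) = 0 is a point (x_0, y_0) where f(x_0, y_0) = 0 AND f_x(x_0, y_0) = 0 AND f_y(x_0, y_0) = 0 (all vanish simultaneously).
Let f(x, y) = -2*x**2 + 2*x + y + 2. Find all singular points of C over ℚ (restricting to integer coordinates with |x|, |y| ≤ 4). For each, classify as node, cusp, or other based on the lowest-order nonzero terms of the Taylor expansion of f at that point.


No singular points in the scanned grid; C is smooth there.

Compute partial derivatives:
  f_x = 2 - 4*x.
  f_y = 1.
f_y = 1 is a nonzero constant, so f_y never vanishes: no point (x, y) can satisfy f = f_x = f_y = 0. In particular no (x, y) ∈ {−4, ..., 4}² is singular; the curve is smooth.


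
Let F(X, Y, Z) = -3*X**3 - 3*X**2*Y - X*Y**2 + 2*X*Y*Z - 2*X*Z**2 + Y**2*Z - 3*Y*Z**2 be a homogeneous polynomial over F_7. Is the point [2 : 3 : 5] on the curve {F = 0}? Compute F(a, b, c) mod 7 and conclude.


F(2,3,5) ≡ 3 (mod 7); P is NOT on the curve.

Evaluate F(2, 3, 5) term-by-term (mod 7).
  -3*X**3 ↦ -3·8·1·1 = -24
  -3*X**2*Y ↦ -3·4·3·1 = -36
  -X*Y**2 ↦ -1·2·9·1 = -18
  2*X*Y*Z ↦ 2·2·3·5 = 60
  -2*X*Z**2 ↦ -2·2·1·25 = -100
  Y**2*Z ↦ 1·1·9·5 = 45
  -3*Y*Z**2 ↦ -3·1·3·25 = -225
Sum: F(2, 3, 5) = (-24) + (-36) + (-18) + (60) + (-100) + (45) + (-225) = -298.
Reducing mod 7: -298 ≡ 3 (mod 7).
Since F(a, b, c) ≡ 3 ≠ 0 (mod 7), P does NOT lie on the curve.


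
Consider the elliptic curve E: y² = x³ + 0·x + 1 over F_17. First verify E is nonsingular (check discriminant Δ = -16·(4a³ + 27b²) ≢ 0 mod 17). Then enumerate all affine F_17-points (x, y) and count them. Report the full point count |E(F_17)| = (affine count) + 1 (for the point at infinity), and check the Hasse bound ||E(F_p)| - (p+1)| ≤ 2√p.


Affine points = {(0, 1), (0, 16), (1, 6), (1, 11), (2, 3), (2, 14), (6, 8), (6, 9), (7, 2), (7, 15), (9, 4), (9, 13), (10, 7), (10, 10), (14, 5), (14, 12), (16, 0)}; affine count = 17; |E(F_17)| = 18.

Discriminant check: Δ ∝ 4a³ + 27b² = 4·0³ + 27·1² = 4·0 + 27·1 ≡ 10 (mod 17). Nonzero ⇒ E is nonsingular.
For each x ∈ F_17, compute rhs = x³ + 0·x + 1 mod 17, then count y ∈ F_17 with y² ≡ rhs.
  x = 0: rhs = 1, matching y values: 1, 16 (2 points).
  x = 1: rhs = 2, matching y values: 6, 11 (2 points).
  x = 2: rhs = 9, matching y values: 3, 14 (2 points).
  x = 3: rhs = 11, matching y values: none (0 points).
  x = 4: rhs = 14, matching y values: none (0 points).
  x = 5: rhs = 7, matching y values: none (0 points).
  x = 6: rhs = 13, matching y values: 8, 9 (2 points).
  x = 7: rhs = 4, matching y values: 2, 15 (2 points).
  x = 8: rhs = 3, matching y values: none (0 points).
  x = 9: rhs = 16, matching y values: 4, 13 (2 points).
  x = 10: rhs = 15, matching y values: 7, 10 (2 points).
  x = 11: rhs = 6, matching y values: none (0 points).
  x = 12: rhs = 12, matching y values: none (0 points).
  x = 13: rhs = 5, matching y values: none (0 points).
  x = 14: rhs = 8, matching y values: 5, 12 (2 points).
  x = 15: rhs = 10, matching y values: none (0 points).
  x = 16: rhs = 0, matching y values: 0 (1 points).
Total affine count: 17.
Full point count |E(F_17)| = 17 + 1 = 18.
Hasse bound: |18 − (17+1)| = |0| = 0 ≤ 2√17 ≈ 8.2462 ✓.


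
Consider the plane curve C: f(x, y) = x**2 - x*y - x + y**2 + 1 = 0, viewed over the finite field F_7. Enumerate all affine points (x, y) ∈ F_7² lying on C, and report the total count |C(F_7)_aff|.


Affine F_7-points: {(1, 3), (1, 5), (3, 0), (3, 3), (5, 0), (5, 5)}; count = 6.

For each of the 49 pairs (x, y) ∈ F_7², evaluate f(x, y) mod 7. Record the zeros.
  x = 0: [0↦1, 1↦2, 2↦5, 3↦3, 4↦3, 5↦5, 6↦2]  zeros at y ∈ ∅
  x = 1: [0↦1, 1↦1, 2↦3, 3↦0, 4↦6, 5↦0, 6↦3]  zeros at y ∈ {3, 5}
  x = 2: [0↦3, 1↦2, 2↦3, 3↦6, 4↦4, 5↦4, 6↦6]  zeros at y ∈ ∅
  x = 3: [0↦0, 1↦5, 2↦5, 3↦0, 4↦4, 5↦3, 6↦4]  zeros at y ∈ {0, 3}
  x = 4: [0↦6, 1↦3, 2↦2, 3↦3, 4↦6, 5↦4, 6↦4]  zeros at y ∈ ∅
  x = 5: [0↦0, 1↦3, 2↦1, 3↦1, 4↦3, 5↦0, 6↦6]  zeros at y ∈ {0, 5}
  x = 6: [0↦3, 1↦5, 2↦2, 3↦1, 4↦2, 5↦5, 6↦3]  zeros at y ∈ ∅
Collecting zeros: affine points = {(1, 3), (1, 5), (3, 0), (3, 3), (5, 0), (5, 5)}.
Total count |C(F_7)_aff| = 6.


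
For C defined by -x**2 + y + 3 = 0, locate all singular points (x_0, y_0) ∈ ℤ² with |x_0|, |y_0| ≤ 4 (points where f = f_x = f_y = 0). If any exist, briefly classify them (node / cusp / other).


No singular points in the scanned grid; C is smooth there.

Compute partial derivatives:
  f_x = -2*x.
  f_y = 1.
f_y = 1 is a nonzero constant, so f_y never vanishes: no point (x, y) can satisfy f = f_x = f_y = 0. In particular no (x, y) ∈ {−4, ..., 4}² is singular; the curve is smooth.


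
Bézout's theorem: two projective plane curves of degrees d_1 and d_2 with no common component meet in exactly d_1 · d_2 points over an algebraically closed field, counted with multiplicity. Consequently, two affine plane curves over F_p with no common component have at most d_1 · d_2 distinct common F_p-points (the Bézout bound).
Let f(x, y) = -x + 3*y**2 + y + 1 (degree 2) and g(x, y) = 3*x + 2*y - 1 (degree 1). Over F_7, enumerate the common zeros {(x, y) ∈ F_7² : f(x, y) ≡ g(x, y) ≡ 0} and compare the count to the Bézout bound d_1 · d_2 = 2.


Common zeros: {(3, 3), (4, 5)}; count = 2; Bézout bound = 2.

deg(f) = 2, deg(g) = 1, so Bézout bound = 2.
Scan x ∈ F_7. For each x, list the y ∈ F_7 with f(x, y) ≡ 0 and those with g(x, y) ≡ 0 (mod 7); the common zeros in that column are the intersection.
  x = 0: f ≡ 0 at y ∈ ∅; g ≡ 0 at y ∈ {4}; common: ∅.
  x = 1: f ≡ 0 at y ∈ {0, 2}; g ≡ 0 at y ∈ {6}; common: ∅.
  x = 2: f ≡ 0 at y ∈ ∅; g ≡ 0 at y ∈ {1}; common: ∅.
  x = 3: f ≡ 0 at y ∈ {3, 6}; g ≡ 0 at y ∈ {3}; common: {3}.
  x = 4: f ≡ 0 at y ∈ {4, 5}; g ≡ 0 at y ∈ {5}; common: {5}.
  x = 5: f ≡ 0 at y ∈ {1}; g ≡ 0 at y ∈ {0}; common: ∅.
  x = 6: f ≡ 0 at y ∈ ∅; g ≡ 0 at y ∈ {2}; common: ∅.
Collecting: common zeros = {(3, 3), (4, 5)}, so the count is 2.
Comparison with the Bézout bound: 2 ≤ 2 = deg(f)·deg(g), as expected for curves with no common component (the bound is attained).


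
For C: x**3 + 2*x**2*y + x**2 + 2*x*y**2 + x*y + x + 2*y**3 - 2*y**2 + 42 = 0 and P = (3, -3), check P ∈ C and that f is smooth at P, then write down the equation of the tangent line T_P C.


Tangent line at P: 13*x + 51*y + 114 = 0.

Step 1: f(3, -3) = 0, so P lies on C.
Step 2: partial derivatives
  f_x(x, y) = 3*x**2 + 4*x*y + 2*x + 2*y**2 + y + 1, f_y(x, y) = 2*x**2 + 4*x*y + x + 6*y**2 - 4*y.
  f_x(P) = 13, f_y(P) = 51 (gradient nonzero, so P is smooth).
Step 3: tangent line at P: 13·(x − 3) + 51·(y − -3) = 0.
Expanding: 13*x + 51*y + 114 = 0.


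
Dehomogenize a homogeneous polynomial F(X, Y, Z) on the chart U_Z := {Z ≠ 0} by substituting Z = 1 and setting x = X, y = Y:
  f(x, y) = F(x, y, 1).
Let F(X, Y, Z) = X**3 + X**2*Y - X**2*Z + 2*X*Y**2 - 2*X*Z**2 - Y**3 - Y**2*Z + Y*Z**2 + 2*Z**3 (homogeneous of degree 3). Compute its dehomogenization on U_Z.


f(x, y) = x**3 + x**2*y - x**2 + 2*x*y**2 - 2*x - y**3 - y**2 + y + 2

On U_Z we set Z = 1. Each monomial c·X^i·Y^j·Z^k in F becomes c·x^i·y^j·1^k = c·x^i·y^j.
Substituting Z = 1: F(X, Y, 1) = x**3 + x**2*y - x**2 + 2*x*y**2 - 2*x - y**3 - y**2 + y + 2.
Note: deg(f) ≤ deg(F) = 3; strict inequality happens when F is divisible by Z (lost terms).


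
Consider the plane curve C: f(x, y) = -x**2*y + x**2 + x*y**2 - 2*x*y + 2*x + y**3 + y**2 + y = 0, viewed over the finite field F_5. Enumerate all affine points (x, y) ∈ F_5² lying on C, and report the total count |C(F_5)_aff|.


Affine F_5-points: {(0, 0), (1, 2), (2, 1), (3, 0)}; count = 4.

For each of the 25 pairs (x, y) ∈ F_5², evaluate f(x, y) mod 5. Record the zeros.
  x = 0: [0↦0, 1↦3, 2↦4, 3↦4, 4↦4]  zeros at y ∈ {0}
  x = 1: [0↦3, 1↦4, 2↦0, 3↦2, 4↦1]  zeros at y ∈ {2}
  x = 2: [0↦3, 1↦0, 2↦4, 3↦1, 4↦2]  zeros at y ∈ {1}
  x = 3: [0↦0, 1↦1, 2↦1, 3↦1, 4↦2]  zeros at y ∈ {0}
  x = 4: [0↦4, 1↦2, 2↦1, 3↦2, 4↦1]  zeros at y ∈ ∅
Collecting zeros: affine points = {(0, 0), (1, 2), (2, 1), (3, 0)}.
Total count |C(F_5)_aff| = 4.


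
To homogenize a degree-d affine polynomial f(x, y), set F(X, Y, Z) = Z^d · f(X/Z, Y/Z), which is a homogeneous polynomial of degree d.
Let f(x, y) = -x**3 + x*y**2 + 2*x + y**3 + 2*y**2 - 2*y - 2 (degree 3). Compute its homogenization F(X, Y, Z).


F(X, Y, Z) = -X**3 + X*Y**2 + 2*X*Z**2 + Y**3 + 2*Y**2*Z - 2*Y*Z**2 - 2*Z**3

deg(f) = 3.
Substitute x = X/Z, y = Y/Z into f, then multiply by Z^3.
  monomial -1·x^3·y^0 ↦ -1·X^3·Y^0·Z^0.
  monomial 1·x^1·y^2 ↦ 1·X^1·Y^2·Z^0.
  monomial 2·x^1·y^0 ↦ 2·X^1·Y^0·Z^2.
  monomial 1·x^0·y^3 ↦ 1·X^0·Y^3·Z^0.
  monomial 2·x^0·y^2 ↦ 2·X^0·Y^2·Z^1.
  monomial -2·x^0·y^1 ↦ -2·X^0·Y^1·Z^2.
  monomial -2·x^0·y^0 ↦ -2·X^0·Y^0·Z^3.
Collecting: F(X, Y, Z) = -X**3 + X*Y**2 + 2*X*Z**2 + Y**3 + 2*Y**2*Z - 2*Y*Z**2 - 2*Z**3.


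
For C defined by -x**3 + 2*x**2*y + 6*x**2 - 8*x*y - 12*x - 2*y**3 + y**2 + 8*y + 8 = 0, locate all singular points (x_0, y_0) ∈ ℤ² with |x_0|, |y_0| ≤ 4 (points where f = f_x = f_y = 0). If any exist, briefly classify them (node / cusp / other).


Singular points: {(2, 0)}; classification: cusp.

Compute partial derivatives:
  f_x = -3*x**2 + 4*x*y + 12*x - 8*y - 12.
  f_y = 2*x**2 - 8*x - 6*y**2 + 2*y + 8.
Scan x_0 ∈ {−4, ..., 4}. For each x_0, f_y(x_0, y) is a polynomial in y; find its integer roots y ∈ {−4, ..., 4}, then test f_x and f at those candidates.
  x = -4: f_y(-4, y) = -6*y**2 + 2*y + 72; no integer root y with |y| ≤ 4.
  x = -3: f_y(-3, y) = -6*y**2 + 2*y + 50; no integer root y with |y| ≤ 4.
  x = -2: f_y(-2, y) = -6*y**2 + 2*y + 32; no integer root y with |y| ≤ 4.
  x = -1: f_y(-1, y) = -6*y**2 + 2*y + 18; no integer root y with |y| ≤ 4.
  x = 0: f_y(0, y) = -6*y**2 + 2*y + 8; vanishes at y ∈ {-1}. (0, -1): f_x = -4 ≠ 0.
  x = 1: f_y(1, y) = -6*y**2 + 2*y + 2; no integer root y with |y| ≤ 4.
  x = 2: f_y(2, y) = -6*y**2 + 2*y; vanishes at y ∈ {0}. (2, 0): f_x = 0, f = 0 — SINGULAR.
  x = 3: f_y(3, y) = -6*y**2 + 2*y + 2; no integer root y with |y| ≤ 4.
  x = 4: f_y(4, y) = -6*y**2 + 2*y + 8; vanishes at y ∈ {-1}. (4, -1): f_x = -20 ≠ 0.
Only singular point on the grid: (2, 0).
Classify: substitute x = 2 + u, y = 0 + v and expand: f = -u**3 + 2*u**2*v - 2*v**3 + v**2.
No constant or linear terms (consistent with a singular point). Quadratic part: v**2. Cubic part: -u**3 + 2*u**2*v - 2*v**3.
The quadratic part v**2 is a perfect square, so there is a single (double) tangent line v = 0, i.e. y = 0. Restricting the cubic part to that line (v = 0) leaves -u**3 ≠ 0, so f is not divisible by v and the branch is v² ≈ u**3 to lowest order — this is a cusp.
Classification: cusp.


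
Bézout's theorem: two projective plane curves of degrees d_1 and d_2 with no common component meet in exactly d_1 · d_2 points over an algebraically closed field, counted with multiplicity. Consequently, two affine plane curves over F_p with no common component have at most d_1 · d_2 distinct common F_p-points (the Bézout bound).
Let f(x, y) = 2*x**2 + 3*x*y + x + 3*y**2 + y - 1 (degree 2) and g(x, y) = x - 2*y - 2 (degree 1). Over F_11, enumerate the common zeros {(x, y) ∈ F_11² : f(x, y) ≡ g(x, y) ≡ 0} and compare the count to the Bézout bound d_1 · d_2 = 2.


Common zeros: ∅; count = 0; Bézout bound = 2.

deg(f) = 2, deg(g) = 1, so Bézout bound = 2.
Scan x ∈ F_11. For each x, list the y ∈ F_11 with f(x, y) ≡ 0 and those with g(x, y) ≡ 0 (mod 11); the common zeros in that column are the intersection.
  x = 0: f ≡ 0 at y ∈ ∅; g ≡ 0 at y ∈ {10}; common: ∅.
  x = 1: f ≡ 0 at y ∈ {2, 4}; g ≡ 0 at y ∈ {5}; common: ∅.
  x = 2: f ≡ 0 at y ∈ ∅; g ≡ 0 at y ∈ {0}; common: ∅.
  x = 3: f ≡ 0 at y ∈ {1, 3}; g ≡ 0 at y ∈ {6}; common: ∅.
  x = 4: f ≡ 0 at y ∈ ∅; g ≡ 0 at y ∈ {1}; common: ∅.
  x = 5: f ≡ 0 at y ∈ {5, 8}; g ≡ 0 at y ∈ {7}; common: ∅.
  x = 6: f ≡ 0 at y ∈ {0, 1}; g ≡ 0 at y ∈ {2}; common: ∅.
  x = 7: f ≡ 0 at y ∈ ∅; g ≡ 0 at y ∈ {8}; common: ∅.
  x = 8: f ≡ 0 at y ∈ ∅; g ≡ 0 at y ∈ {3}; common: ∅.
  x = 9: f ≡ 0 at y ∈ {4, 5}; g ≡ 0 at y ∈ {9}; common: ∅.
  x = 10: f ≡ 0 at y ∈ {0, 8}; g ≡ 0 at y ∈ {4}; common: ∅.
Collecting: common zeros = ∅, so the count is 0.
Comparison with the Bézout bound: 0 ≤ 2 = deg(f)·deg(g), as expected for curves with no common component (the affine F_11-count falls short of the bound because intersections may lie at infinity, over extension fields, or carry multiplicity).


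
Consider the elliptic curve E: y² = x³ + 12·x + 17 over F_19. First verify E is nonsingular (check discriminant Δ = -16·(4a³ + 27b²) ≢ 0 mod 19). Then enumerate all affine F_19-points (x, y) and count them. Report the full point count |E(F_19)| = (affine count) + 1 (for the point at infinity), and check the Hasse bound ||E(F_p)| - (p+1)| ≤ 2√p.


Affine points = {(0, 6), (0, 13), (1, 7), (1, 12), (2, 7), (2, 12), (3, 2), (3, 17), (6, 1), (6, 18), (7, 8), (7, 11), (8, 6), (8, 13), (10, 4), (10, 15), (11, 6), (11, 13), (15, 0), (16, 7), (16, 12), (17, 2), (17, 17), (18, 2), (18, 17)}; affine count = 25; |E(F_19)| = 26.

Discriminant check: Δ ∝ 4a³ + 27b² = 4·12³ + 27·17² = 4·1728 + 27·289 ≡ 9 (mod 19). Nonzero ⇒ E is nonsingular.
For each x ∈ F_19, compute rhs = x³ + 12·x + 17 mod 19, then count y ∈ F_19 with y² ≡ rhs.
  x = 0: rhs = 17, matching y values: 6, 13 (2 points).
  x = 1: rhs = 11, matching y values: 7, 12 (2 points).
  x = 2: rhs = 11, matching y values: 7, 12 (2 points).
  x = 3: rhs = 4, matching y values: 2, 17 (2 points).
  x = 4: rhs = 15, matching y values: none (0 points).
  x = 5: rhs = 12, matching y values: none (0 points).
  x = 6: rhs = 1, matching y values: 1, 18 (2 points).
  x = 7: rhs = 7, matching y values: 8, 11 (2 points).
  x = 8: rhs = 17, matching y values: 6, 13 (2 points).
  x = 9: rhs = 18, matching y values: none (0 points).
  x = 10: rhs = 16, matching y values: 4, 15 (2 points).
  x = 11: rhs = 17, matching y values: 6, 13 (2 points).
  x = 12: rhs = 8, matching y values: none (0 points).
  x = 13: rhs = 14, matching y values: none (0 points).
  x = 14: rhs = 3, matching y values: none (0 points).
  x = 15: rhs = 0, matching y values: 0 (1 points).
  x = 16: rhs = 11, matching y values: 7, 12 (2 points).
  x = 17: rhs = 4, matching y values: 2, 17 (2 points).
  x = 18: rhs = 4, matching y values: 2, 17 (2 points).
Total affine count: 25.
Full point count |E(F_19)| = 25 + 1 = 26.
Hasse bound: |26 − (19+1)| = |6| = 6 ≤ 2√19 ≈ 8.7178 ✓.


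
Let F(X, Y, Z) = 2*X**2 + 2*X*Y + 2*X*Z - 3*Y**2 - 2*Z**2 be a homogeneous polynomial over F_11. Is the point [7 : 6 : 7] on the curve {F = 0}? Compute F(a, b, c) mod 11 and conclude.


F(7,6,7) ≡ 8 (mod 11); P is NOT on the curve.

Evaluate F(7, 6, 7) term-by-term (mod 11).
  2*X**2 ↦ 2·49·1·1 = 98
  2*X*Y ↦ 2·7·6·1 = 84
  2*X*Z ↦ 2·7·1·7 = 98
  -3*Y**2 ↦ -3·1·36·1 = -108
  -2*Z**2 ↦ -2·1·1·49 = -98
Sum: F(7, 6, 7) = (98) + (84) + (98) + (-108) + (-98) = 74.
Reducing mod 11: 74 ≡ 8 (mod 11).
Since F(a, b, c) ≡ 8 ≠ 0 (mod 11), P does NOT lie on the curve.


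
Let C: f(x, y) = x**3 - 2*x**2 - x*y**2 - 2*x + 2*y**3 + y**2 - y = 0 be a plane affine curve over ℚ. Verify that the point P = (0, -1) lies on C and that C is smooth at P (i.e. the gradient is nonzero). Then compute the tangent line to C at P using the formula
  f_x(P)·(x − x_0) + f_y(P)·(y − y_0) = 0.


Tangent line at P: -3*x + 3*y + 3 = 0.

Step 1: f(0, -1) = 0, so P lies on C.
Step 2: partial derivatives
  f_x(x, y) = 3*x**2 - 4*x - y**2 - 2, f_y(x, y) = -2*x*y + 6*y**2 + 2*y - 1.
  f_x(P) = -3, f_y(P) = 3 (gradient nonzero, so P is smooth).
Step 3: tangent line at P: -3·(x − 0) + 3·(y − -1) = 0.
Expanding: -3*x + 3*y + 3 = 0.


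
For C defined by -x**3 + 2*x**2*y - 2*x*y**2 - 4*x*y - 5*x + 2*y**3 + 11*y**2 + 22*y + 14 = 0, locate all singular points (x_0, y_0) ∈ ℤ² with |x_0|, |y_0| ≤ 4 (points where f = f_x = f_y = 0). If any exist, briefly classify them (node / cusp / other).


Singular points: {(-1, -2)}; classification: node.

Compute partial derivatives:
  f_x = -3*x**2 + 4*x*y - 2*y**2 - 4*y - 5.
  f_y = 2*x**2 - 4*x*y - 4*x + 6*y**2 + 22*y + 22.
Scan x_0 ∈ {−4, ..., 4}. For each x_0, f_y(x_0, y) is a polynomial in y; find its integer roots y ∈ {−4, ..., 4}, then test f_x and f at those candidates.
  x = -4: f_y(-4, y) = 6*y**2 + 38*y + 70; no integer root y with |y| ≤ 4.
  x = -3: f_y(-3, y) = 6*y**2 + 34*y + 52; no integer root y with |y| ≤ 4.
  x = -2: f_y(-2, y) = 6*y**2 + 30*y + 38; no integer root y with |y| ≤ 4.
  x = -1: f_y(-1, y) = 6*y**2 + 26*y + 28; vanishes at y ∈ {-2}. (-1, -2): f_x = 0, f = 0 — SINGULAR.
  x = 0: f_y(0, y) = 6*y**2 + 22*y + 22; no integer root y with |y| ≤ 4.
  x = 1: f_y(1, y) = 6*y**2 + 18*y + 20; no integer root y with |y| ≤ 4.
  x = 2: f_y(2, y) = 6*y**2 + 14*y + 22; no integer root y with |y| ≤ 4.
  x = 3: f_y(3, y) = 6*y**2 + 10*y + 28; no integer root y with |y| ≤ 4.
  x = 4: f_y(4, y) = 6*y**2 + 6*y + 38; no integer root y with |y| ≤ 4.
Only singular point on the grid: (-1, -2).
Classify: substitute x = -1 + u, y = -2 + v and expand: f = -u**3 + 2*u**2*v - u**2 - 2*u*v**2 + 2*v**3 + v**2.
No constant or linear terms (consistent with a singular point). Quadratic part: -u**2 + v**2. Cubic part: -u**3 + 2*u**2*v - 2*u*v**2 + 2*v**3.
The quadratic part v**2 - u**2 = (v − u)(v + u) splits into two distinct linear factors, so there are two distinct tangent lines y − -2 = ±(x − -1) — this is a node (ordinary double point).
Classification: node.


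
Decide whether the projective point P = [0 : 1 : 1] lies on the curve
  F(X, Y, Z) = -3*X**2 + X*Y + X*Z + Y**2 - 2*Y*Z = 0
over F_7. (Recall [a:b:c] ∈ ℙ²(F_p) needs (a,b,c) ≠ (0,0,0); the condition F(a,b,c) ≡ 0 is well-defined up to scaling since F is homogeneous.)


F(0,1,1) ≡ 6 (mod 7); P is NOT on the curve.

Evaluate F(0, 1, 1) term-by-term (mod 7).
  -3*X**2 ↦ -3·0·1·1 = 0
  X*Y ↦ 1·0·1·1 = 0
  X*Z ↦ 1·0·1·1 = 0
  Y**2 ↦ 1·1·1·1 = 1
  -2*Y*Z ↦ -2·1·1·1 = -2
Sum: F(0, 1, 1) = (0) + (0) + (0) + (1) + (-2) = -1.
Reducing mod 7: -1 ≡ 6 (mod 7).
Since F(a, b, c) ≡ 6 ≠ 0 (mod 7), P does NOT lie on the curve.


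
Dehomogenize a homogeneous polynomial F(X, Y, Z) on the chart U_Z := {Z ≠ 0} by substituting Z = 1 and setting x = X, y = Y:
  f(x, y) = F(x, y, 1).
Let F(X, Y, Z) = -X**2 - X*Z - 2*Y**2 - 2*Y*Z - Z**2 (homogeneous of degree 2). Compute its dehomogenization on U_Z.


f(x, y) = -x**2 - x - 2*y**2 - 2*y - 1

On U_Z we set Z = 1. Each monomial c·X^i·Y^j·Z^k in F becomes c·x^i·y^j·1^k = c·x^i·y^j.
Substituting Z = 1: F(X, Y, 1) = -x**2 - x - 2*y**2 - 2*y - 1.
Note: deg(f) ≤ deg(F) = 2; strict inequality happens when F is divisible by Z (lost terms).


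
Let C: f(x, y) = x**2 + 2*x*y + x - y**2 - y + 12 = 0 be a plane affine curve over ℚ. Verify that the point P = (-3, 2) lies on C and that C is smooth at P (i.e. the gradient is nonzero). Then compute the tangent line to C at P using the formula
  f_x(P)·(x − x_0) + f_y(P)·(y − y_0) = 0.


Tangent line at P: -x - 11*y + 19 = 0.

Step 1: f(-3, 2) = 0, so P lies on C.
Step 2: partial derivatives
  f_x(x, y) = 2*x + 2*y + 1, f_y(x, y) = 2*x - 2*y - 1.
  f_x(P) = -1, f_y(P) = -11 (gradient nonzero, so P is smooth).
Step 3: tangent line at P: -1·(x − -3) + -11·(y − 2) = 0.
Expanding: -x - 11*y + 19 = 0.


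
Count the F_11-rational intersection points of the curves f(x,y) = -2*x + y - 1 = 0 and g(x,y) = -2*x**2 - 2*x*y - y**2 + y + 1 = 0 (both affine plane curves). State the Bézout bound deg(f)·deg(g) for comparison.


Common zeros: {(7, 4), (8, 6)}; count = 2; Bézout bound = 2.

deg(f) = 1, deg(g) = 2, so Bézout bound = 2.
Scan x ∈ F_11. For each x, list the y ∈ F_11 with f(x, y) ≡ 0 and those with g(x, y) ≡ 0 (mod 11); the common zeros in that column are the intersection.
  x = 0: f ≡ 0 at y ∈ {1}; g ≡ 0 at y ∈ {4, 8}; common: ∅.
  x = 1: f ≡ 0 at y ∈ {3}; g ≡ 0 at y ∈ ∅; common: ∅.
  x = 2: f ≡ 0 at y ∈ {5}; g ≡ 0 at y ∈ {1, 7}; common: ∅.
  x = 3: f ≡ 0 at y ∈ {7}; g ≡ 0 at y ∈ {8, 9}; common: ∅.
  x = 4: f ≡ 0 at y ∈ {9}; g ≡ 0 at y ∈ ∅; common: ∅.
  x = 5: f ≡ 0 at y ∈ {0}; g ≡ 0 at y ∈ ∅; common: ∅.
  x = 6: f ≡ 0 at y ∈ {2}; g ≡ 0 at y ∈ ∅; common: ∅.
  x = 7: f ≡ 0 at y ∈ {4}; g ≡ 0 at y ∈ {4, 5}; common: {4}.
  x = 8: f ≡ 0 at y ∈ {6}; g ≡ 0 at y ∈ {1, 6}; common: {6}.
  x = 9: f ≡ 0 at y ∈ {8}; g ≡ 0 at y ∈ ∅; common: ∅.
  x = 10: f ≡ 0 at y ∈ {10}; g ≡ 0 at y ∈ {5, 9}; common: ∅.
Collecting: common zeros = {(7, 4), (8, 6)}, so the count is 2.
Comparison with the Bézout bound: 2 ≤ 2 = deg(f)·deg(g), as expected for curves with no common component (the bound is attained).


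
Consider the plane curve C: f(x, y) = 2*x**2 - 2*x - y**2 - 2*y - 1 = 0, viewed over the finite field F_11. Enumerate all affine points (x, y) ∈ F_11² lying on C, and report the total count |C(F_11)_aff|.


Affine F_11-points: {(0, 10), (1, 10), (2, 1), (2, 8), (3, 0), (3, 9), (6, 3), (6, 6), (9, 0), (9, 9), (10, 1), (10, 8)}; count = 12.

For each of the 121 pairs (x, y) ∈ F_11², evaluate f(x, y) mod 11. Record the zeros.
  x = 0: [0↦10, 1↦7, 2↦2, 3↦6, 4↦8, 5↦8, 6↦6, 7↦2, 8↦7, 9↦10, 10↦0]  zeros at y ∈ {10}
  x = 1: [0↦10, 1↦7, 2↦2, 3↦6, 4↦8, 5↦8, 6↦6, 7↦2, 8↦7, 9↦10, 10↦0]  zeros at y ∈ {10}
  x = 2: [0↦3, 1↦0, 2↦6, 3↦10, 4↦1, 5↦1, 6↦10, 7↦6, 8↦0, 9↦3, 10↦4]  zeros at y ∈ {1, 8}
  x = 3: [0↦0, 1↦8, 2↦3, 3↦7, 4↦9, 5↦9, 6↦7, 7↦3, 8↦8, 9↦0, 10↦1]  zeros at y ∈ {0, 9}
  x = 4: [0↦1, 1↦9, 2↦4, 3↦8, 4↦10, 5↦10, 6↦8, 7↦4, 8↦9, 9↦1, 10↦2]  zeros at y ∈ ∅
  x = 5: [0↦6, 1↦3, 2↦9, 3↦2, 4↦4, 5↦4, 6↦2, 7↦9, 8↦3, 9↦6, 10↦7]  zeros at y ∈ ∅
  x = 6: [0↦4, 1↦1, 2↦7, 3↦0, 4↦2, 5↦2, 6↦0, 7↦7, 8↦1, 9↦4, 10↦5]  zeros at y ∈ {3, 6}
  x = 7: [0↦6, 1↦3, 2↦9, 3↦2, 4↦4, 5↦4, 6↦2, 7↦9, 8↦3, 9↦6, 10↦7]  zeros at y ∈ ∅
  x = 8: [0↦1, 1↦9, 2↦4, 3↦8, 4↦10, 5↦10, 6↦8, 7↦4, 8↦9, 9↦1, 10↦2]  zeros at y ∈ ∅
  x = 9: [0↦0, 1↦8, 2↦3, 3↦7, 4↦9, 5↦9, 6↦7, 7↦3, 8↦8, 9↦0, 10↦1]  zeros at y ∈ {0, 9}
  x = 10: [0↦3, 1↦0, 2↦6, 3↦10, 4↦1, 5↦1, 6↦10, 7↦6, 8↦0, 9↦3, 10↦4]  zeros at y ∈ {1, 8}
Collecting zeros: affine points = {(0, 10), (1, 10), (2, 1), (2, 8), (3, 0), (3, 9), (6, 3), (6, 6), (9, 0), (9, 9), (10, 1), (10, 8)}.
Total count |C(F_11)_aff| = 12.


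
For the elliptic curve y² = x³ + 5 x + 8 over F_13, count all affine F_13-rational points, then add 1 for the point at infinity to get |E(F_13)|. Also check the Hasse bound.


Affine points = {(1, 1), (1, 12), (2, 0), (4, 1), (4, 12), (7, 3), (7, 10), (8, 1), (8, 12), (11, 4), (11, 9)}; affine count = 11; |E(F_13)| = 12.

Discriminant check: Δ ∝ 4a³ + 27b² = 4·5³ + 27·8² = 4·125 + 27·64 ≡ 5 (mod 13). Nonzero ⇒ E is nonsingular.
For each x ∈ F_13, compute rhs = x³ + 5·x + 8 mod 13, then count y ∈ F_13 with y² ≡ rhs.
  x = 0: rhs = 8, matching y values: none (0 points).
  x = 1: rhs = 1, matching y values: 1, 12 (2 points).
  x = 2: rhs = 0, matching y values: 0 (1 points).
  x = 3: rhs = 11, matching y values: none (0 points).
  x = 4: rhs = 1, matching y values: 1, 12 (2 points).
  x = 5: rhs = 2, matching y values: none (0 points).
  x = 6: rhs = 7, matching y values: none (0 points).
  x = 7: rhs = 9, matching y values: 3, 10 (2 points).
  x = 8: rhs = 1, matching y values: 1, 12 (2 points).
  x = 9: rhs = 2, matching y values: none (0 points).
  x = 10: rhs = 5, matching y values: none (0 points).
  x = 11: rhs = 3, matching y values: 4, 9 (2 points).
  x = 12: rhs = 2, matching y values: none (0 points).
Total affine count: 11.
Full point count |E(F_13)| = 11 + 1 = 12.
Hasse bound: |12 − (13+1)| = |-2| = 2 ≤ 2√13 ≈ 7.2111 ✓.
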